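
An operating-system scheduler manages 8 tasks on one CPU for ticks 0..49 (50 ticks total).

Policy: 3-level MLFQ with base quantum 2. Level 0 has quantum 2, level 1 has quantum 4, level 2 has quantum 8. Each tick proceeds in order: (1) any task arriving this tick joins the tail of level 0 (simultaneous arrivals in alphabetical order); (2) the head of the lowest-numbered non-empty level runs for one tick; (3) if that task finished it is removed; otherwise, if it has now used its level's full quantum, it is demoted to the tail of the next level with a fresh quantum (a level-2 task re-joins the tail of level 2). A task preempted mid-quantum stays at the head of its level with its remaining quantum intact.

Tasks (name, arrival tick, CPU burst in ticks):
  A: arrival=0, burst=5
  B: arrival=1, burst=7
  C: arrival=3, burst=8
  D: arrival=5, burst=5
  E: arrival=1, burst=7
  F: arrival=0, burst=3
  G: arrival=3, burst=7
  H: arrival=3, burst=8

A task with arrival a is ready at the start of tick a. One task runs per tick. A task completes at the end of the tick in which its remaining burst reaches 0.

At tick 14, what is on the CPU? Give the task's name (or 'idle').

running at tick 14 = D

t=0: L0/L1/L2 = AF/-/- → run A
t=1: L0/L1/L2 = AFBE/-/- → run A
t=2: L0/L1/L2 = FBE/A/- → run F
t=3: L0/L1/L2 = FBECGH/A/- → run F
t=4: L0/L1/L2 = BECGH/AF/- → run B
t=5: L0/L1/L2 = BECGHD/AF/- → run B
t=6: L0/L1/L2 = ECGHD/AFB/- → run E
t=7: L0/L1/L2 = ECGHD/AFB/- → run E
t=8: L0/L1/L2 = CGHD/AFBE/- → run C
t=9: L0/L1/L2 = CGHD/AFBE/- → run C
t=10: L0/L1/L2 = GHD/AFBEC/- → run G
t=11: L0/L1/L2 = GHD/AFBEC/- → run G
t=12: L0/L1/L2 = HD/AFBECG/- → run H
t=13: L0/L1/L2 = HD/AFBECG/- → run H
t=14: L0/L1/L2 = D/AFBECGH/- → run D
t=15: L0/L1/L2 = D/AFBECGH/- → run D
t=16: L0/L1/L2 = -/AFBECGHD/- → run A
t=17: L0/L1/L2 = -/AFBECGHD/- → run A
t=18: L0/L1/L2 = -/AFBECGHD/- → run A
t=19: L0/L1/L2 = -/FBECGHD/- → run F
t=20: L0/L1/L2 = -/BECGHD/- → run B
t=21: L0/L1/L2 = -/BECGHD/- → run B
t=22: L0/L1/L2 = -/BECGHD/- → run B
t=23: L0/L1/L2 = -/BECGHD/- → run B
t=24: L0/L1/L2 = -/ECGHD/B → run E
t=25: L0/L1/L2 = -/ECGHD/B → run E
t=26: L0/L1/L2 = -/ECGHD/B → run E
t=27: L0/L1/L2 = -/ECGHD/B → run E
t=28: L0/L1/L2 = -/CGHD/BE → run C
t=29: L0/L1/L2 = -/CGHD/BE → run C
t=30: L0/L1/L2 = -/CGHD/BE → run C
t=31: L0/L1/L2 = -/CGHD/BE → run C
t=32: L0/L1/L2 = -/GHD/BEC → run G
t=33: L0/L1/L2 = -/GHD/BEC → run G
t=34: L0/L1/L2 = -/GHD/BEC → run G
t=35: L0/L1/L2 = -/GHD/BEC → run G
t=36: L0/L1/L2 = -/HD/BECG → run H
t=37: L0/L1/L2 = -/HD/BECG → run H
t=38: L0/L1/L2 = -/HD/BECG → run H
t=39: L0/L1/L2 = -/HD/BECG → run H
t=40: L0/L1/L2 = -/D/BECGH → run D
t=41: L0/L1/L2 = -/D/BECGH → run D
t=42: L0/L1/L2 = -/D/BECGH → run D
t=43: L0/L1/L2 = -/-/BECGH → run B
t=44: L0/L1/L2 = -/-/ECGH → run E
t=45: L0/L1/L2 = -/-/CGH → run C
t=46: L0/L1/L2 = -/-/CGH → run C
t=47: L0/L1/L2 = -/-/GH → run G
t=48: L0/L1/L2 = -/-/H → run H
t=49: L0/L1/L2 = -/-/H → run H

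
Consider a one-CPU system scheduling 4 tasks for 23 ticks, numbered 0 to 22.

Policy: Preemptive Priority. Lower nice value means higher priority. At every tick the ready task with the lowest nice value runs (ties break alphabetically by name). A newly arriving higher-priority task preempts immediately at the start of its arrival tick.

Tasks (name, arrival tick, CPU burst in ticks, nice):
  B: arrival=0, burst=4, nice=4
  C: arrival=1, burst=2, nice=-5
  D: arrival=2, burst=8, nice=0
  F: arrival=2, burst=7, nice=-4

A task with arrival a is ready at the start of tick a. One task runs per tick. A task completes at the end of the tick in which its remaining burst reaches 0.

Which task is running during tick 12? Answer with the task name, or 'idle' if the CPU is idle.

t=0: ready={B} → run B
t=1: ready={B,C} → run C
t=2: ready={B,C,D,F} → run C
t=3: ready={B,D,F} → run F
t=4: ready={B,D,F} → run F
t=5: ready={B,D,F} → run F
t=6: ready={B,D,F} → run F
t=7: ready={B,D,F} → run F
t=8: ready={B,D,F} → run F
t=9: ready={B,D,F} → run F
t=10: ready={B,D} → run D
t=11: ready={B,D} → run D
t=12: ready={B,D} → run D
t=13: ready={B,D} → run D
t=14: ready={B,D} → run D
t=15: ready={B,D} → run D
t=16: ready={B,D} → run D
t=17: ready={B,D} → run D
t=18: ready={B} → run B
t=19: ready={B} → run B
t=20: ready={B} → run B
t=21: (idle)
t=22: (idle)

running at tick 12 = D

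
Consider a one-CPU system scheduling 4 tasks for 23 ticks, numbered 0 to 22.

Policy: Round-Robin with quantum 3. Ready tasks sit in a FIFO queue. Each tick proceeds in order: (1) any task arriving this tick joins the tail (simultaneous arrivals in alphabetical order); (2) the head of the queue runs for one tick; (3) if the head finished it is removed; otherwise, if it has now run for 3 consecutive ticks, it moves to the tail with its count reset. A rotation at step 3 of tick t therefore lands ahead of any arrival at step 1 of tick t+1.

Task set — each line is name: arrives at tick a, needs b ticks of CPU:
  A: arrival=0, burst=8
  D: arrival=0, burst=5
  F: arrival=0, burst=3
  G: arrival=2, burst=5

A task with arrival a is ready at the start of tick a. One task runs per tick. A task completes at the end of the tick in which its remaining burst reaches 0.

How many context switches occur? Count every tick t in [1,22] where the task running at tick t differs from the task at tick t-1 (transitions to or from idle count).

context switches = 8

t=0: queue=[A,D,F] q_used=0 → run A
t=1: queue=[A,D,F] q_used=1 → run A
t=2: queue=[A,D,F,G] q_used=2 → run A
t=3: queue=[D,F,G,A] q_used=0 → run D
t=4: queue=[D,F,G,A] q_used=1 → run D
t=5: queue=[D,F,G,A] q_used=2 → run D
t=6: queue=[F,G,A,D] q_used=0 → run F
t=7: queue=[F,G,A,D] q_used=1 → run F
t=8: queue=[F,G,A,D] q_used=2 → run F
t=9: queue=[G,A,D] q_used=0 → run G
t=10: queue=[G,A,D] q_used=1 → run G
t=11: queue=[G,A,D] q_used=2 → run G
t=12: queue=[A,D,G] q_used=0 → run A
t=13: queue=[A,D,G] q_used=1 → run A
t=14: queue=[A,D,G] q_used=2 → run A
t=15: queue=[D,G,A] q_used=0 → run D
t=16: queue=[D,G,A] q_used=1 → run D
t=17: queue=[G,A] q_used=0 → run G
t=18: queue=[G,A] q_used=1 → run G
t=19: queue=[A] q_used=0 → run A
t=20: queue=[A] q_used=1 → run A
t=21: (idle)
t=22: (idle)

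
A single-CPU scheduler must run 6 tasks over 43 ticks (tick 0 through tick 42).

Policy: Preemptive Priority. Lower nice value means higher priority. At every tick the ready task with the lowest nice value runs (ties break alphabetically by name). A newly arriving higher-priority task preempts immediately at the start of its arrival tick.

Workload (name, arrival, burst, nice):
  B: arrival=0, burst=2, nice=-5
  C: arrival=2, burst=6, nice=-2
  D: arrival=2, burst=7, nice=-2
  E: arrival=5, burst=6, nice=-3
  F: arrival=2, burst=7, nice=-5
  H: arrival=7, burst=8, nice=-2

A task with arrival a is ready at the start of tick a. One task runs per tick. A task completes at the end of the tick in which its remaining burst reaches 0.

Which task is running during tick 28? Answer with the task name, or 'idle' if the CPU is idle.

t=0: ready={B} → run B
t=1: ready={B} → run B
t=2: ready={C,D,F} → run F
t=3: ready={C,D,F} → run F
t=4: ready={C,D,F} → run F
t=5: ready={C,D,E,F} → run F
t=6: ready={C,D,E,F} → run F
t=7: ready={C,D,E,F,H} → run F
t=8: ready={C,D,E,F,H} → run F
t=9: ready={C,D,E,H} → run E
t=10: ready={C,D,E,H} → run E
t=11: ready={C,D,E,H} → run E
t=12: ready={C,D,E,H} → run E
t=13: ready={C,D,E,H} → run E
t=14: ready={C,D,E,H} → run E
t=15: ready={C,D,H} → run C
t=16: ready={C,D,H} → run C
t=17: ready={C,D,H} → run C
t=18: ready={C,D,H} → run C
t=19: ready={C,D,H} → run C
t=20: ready={C,D,H} → run C
t=21: ready={D,H} → run D
t=22: ready={D,H} → run D
t=23: ready={D,H} → run D
t=24: ready={D,H} → run D
t=25: ready={D,H} → run D
t=26: ready={D,H} → run D
t=27: ready={D,H} → run D
t=28: ready={H} → run H
t=29: ready={H} → run H
t=30: ready={H} → run H
t=31: ready={H} → run H
t=32: ready={H} → run H
t=33: ready={H} → run H
t=34: ready={H} → run H
t=35: ready={H} → run H
t=36: (idle)
t=37: (idle)
t=38: (idle)
t=39: (idle)
t=40: (idle)
t=41: (idle)
t=42: (idle)

running at tick 28 = H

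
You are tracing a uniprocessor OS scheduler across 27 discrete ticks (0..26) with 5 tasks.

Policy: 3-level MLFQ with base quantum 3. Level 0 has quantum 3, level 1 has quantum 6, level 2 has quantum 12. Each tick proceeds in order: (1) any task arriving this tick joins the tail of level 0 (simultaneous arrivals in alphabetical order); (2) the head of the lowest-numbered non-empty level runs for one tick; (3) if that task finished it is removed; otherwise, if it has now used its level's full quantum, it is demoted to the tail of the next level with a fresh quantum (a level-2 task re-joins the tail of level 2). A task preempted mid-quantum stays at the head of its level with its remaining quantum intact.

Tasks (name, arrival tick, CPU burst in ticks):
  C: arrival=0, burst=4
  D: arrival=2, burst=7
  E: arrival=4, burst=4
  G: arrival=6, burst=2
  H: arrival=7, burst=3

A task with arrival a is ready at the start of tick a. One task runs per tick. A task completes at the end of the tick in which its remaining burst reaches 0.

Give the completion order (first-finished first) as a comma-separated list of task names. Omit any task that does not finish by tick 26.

completion order = G, H, C, D, E

t=0: L0/L1/L2 = C/-/- → run C
t=1: L0/L1/L2 = C/-/- → run C
t=2: L0/L1/L2 = CD/-/- → run C
t=3: L0/L1/L2 = D/C/- → run D
t=4: L0/L1/L2 = DE/C/- → run D
t=5: L0/L1/L2 = DE/C/- → run D
t=6: L0/L1/L2 = EG/CD/- → run E
t=7: L0/L1/L2 = EGH/CD/- → run E
t=8: L0/L1/L2 = EGH/CD/- → run E
t=9: L0/L1/L2 = GH/CDE/- → run G
t=10: L0/L1/L2 = GH/CDE/- → run G
t=11: L0/L1/L2 = H/CDE/- → run H
t=12: L0/L1/L2 = H/CDE/- → run H
t=13: L0/L1/L2 = H/CDE/- → run H
t=14: L0/L1/L2 = -/CDE/- → run C
t=15: L0/L1/L2 = -/DE/- → run D
t=16: L0/L1/L2 = -/DE/- → run D
t=17: L0/L1/L2 = -/DE/- → run D
t=18: L0/L1/L2 = -/DE/- → run D
t=19: L0/L1/L2 = -/E/- → run E
t=20: (idle)
t=21: (idle)
t=22: (idle)
t=23: (idle)
t=24: (idle)
t=25: (idle)
t=26: (idle)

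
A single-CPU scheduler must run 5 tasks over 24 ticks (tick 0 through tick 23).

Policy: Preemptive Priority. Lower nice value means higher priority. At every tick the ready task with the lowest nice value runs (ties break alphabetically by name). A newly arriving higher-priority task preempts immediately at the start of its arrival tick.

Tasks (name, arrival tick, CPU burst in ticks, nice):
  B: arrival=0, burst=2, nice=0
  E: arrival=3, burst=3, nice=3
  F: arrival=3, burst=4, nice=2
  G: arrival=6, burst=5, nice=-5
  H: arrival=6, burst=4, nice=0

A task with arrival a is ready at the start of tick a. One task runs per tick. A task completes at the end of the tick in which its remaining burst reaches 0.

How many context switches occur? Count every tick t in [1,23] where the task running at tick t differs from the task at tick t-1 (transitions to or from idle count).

t=0: ready={B} → run B
t=1: ready={B} → run B
t=2: (idle)
t=3: ready={E,F} → run F
t=4: ready={E,F} → run F
t=5: ready={E,F} → run F
t=6: ready={E,F,G,H} → run G
t=7: ready={E,F,G,H} → run G
t=8: ready={E,F,G,H} → run G
t=9: ready={E,F,G,H} → run G
t=10: ready={E,F,G,H} → run G
t=11: ready={E,F,H} → run H
t=12: ready={E,F,H} → run H
t=13: ready={E,F,H} → run H
t=14: ready={E,F,H} → run H
t=15: ready={E,F} → run F
t=16: ready={E} → run E
t=17: ready={E} → run E
t=18: ready={E} → run E
t=19: (idle)
t=20: (idle)
t=21: (idle)
t=22: (idle)
t=23: (idle)

context switches = 7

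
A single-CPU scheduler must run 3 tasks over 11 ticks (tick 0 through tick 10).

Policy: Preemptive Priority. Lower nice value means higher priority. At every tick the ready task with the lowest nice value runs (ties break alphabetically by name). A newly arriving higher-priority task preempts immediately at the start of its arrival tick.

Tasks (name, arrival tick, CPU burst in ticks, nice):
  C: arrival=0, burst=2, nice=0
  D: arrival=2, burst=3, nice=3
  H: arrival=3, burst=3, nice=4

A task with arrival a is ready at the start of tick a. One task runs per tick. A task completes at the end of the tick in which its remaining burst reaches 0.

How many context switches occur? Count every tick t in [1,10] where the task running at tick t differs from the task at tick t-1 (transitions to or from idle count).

context switches = 3

t=0: ready={C} → run C
t=1: ready={C} → run C
t=2: ready={D} → run D
t=3: ready={D,H} → run D
t=4: ready={D,H} → run D
t=5: ready={H} → run H
t=6: ready={H} → run H
t=7: ready={H} → run H
t=8: (idle)
t=9: (idle)
t=10: (idle)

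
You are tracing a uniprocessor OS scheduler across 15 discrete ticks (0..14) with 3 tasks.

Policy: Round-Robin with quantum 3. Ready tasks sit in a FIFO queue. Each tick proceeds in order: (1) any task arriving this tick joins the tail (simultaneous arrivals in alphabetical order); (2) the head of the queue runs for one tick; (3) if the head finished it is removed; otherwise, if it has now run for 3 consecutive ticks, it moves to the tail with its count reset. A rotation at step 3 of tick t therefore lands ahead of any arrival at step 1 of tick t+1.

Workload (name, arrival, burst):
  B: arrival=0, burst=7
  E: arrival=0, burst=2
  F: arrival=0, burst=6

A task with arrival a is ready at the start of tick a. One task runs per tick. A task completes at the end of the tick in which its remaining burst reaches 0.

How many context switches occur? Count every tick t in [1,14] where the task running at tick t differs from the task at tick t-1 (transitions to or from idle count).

context switches = 5

t=0: queue=[B,E,F] q_used=0 → run B
t=1: queue=[B,E,F] q_used=1 → run B
t=2: queue=[B,E,F] q_used=2 → run B
t=3: queue=[E,F,B] q_used=0 → run E
t=4: queue=[E,F,B] q_used=1 → run E
t=5: queue=[F,B] q_used=0 → run F
t=6: queue=[F,B] q_used=1 → run F
t=7: queue=[F,B] q_used=2 → run F
t=8: queue=[B,F] q_used=0 → run B
t=9: queue=[B,F] q_used=1 → run B
t=10: queue=[B,F] q_used=2 → run B
t=11: queue=[F,B] q_used=0 → run F
t=12: queue=[F,B] q_used=1 → run F
t=13: queue=[F,B] q_used=2 → run F
t=14: queue=[B] q_used=0 → run B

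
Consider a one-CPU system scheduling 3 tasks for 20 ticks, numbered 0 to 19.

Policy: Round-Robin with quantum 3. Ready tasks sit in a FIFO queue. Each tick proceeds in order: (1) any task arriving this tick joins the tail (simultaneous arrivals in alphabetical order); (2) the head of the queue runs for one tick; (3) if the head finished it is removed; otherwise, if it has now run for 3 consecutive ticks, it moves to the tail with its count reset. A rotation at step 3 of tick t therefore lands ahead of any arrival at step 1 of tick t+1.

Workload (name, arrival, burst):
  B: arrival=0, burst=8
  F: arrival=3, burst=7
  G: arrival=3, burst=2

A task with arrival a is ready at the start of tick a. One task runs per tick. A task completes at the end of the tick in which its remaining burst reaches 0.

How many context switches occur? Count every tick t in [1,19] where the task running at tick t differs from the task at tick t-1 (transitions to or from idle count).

context switches = 5

t=0: queue=[B] q_used=0 → run B
t=1: queue=[B] q_used=1 → run B
t=2: queue=[B] q_used=2 → run B
t=3: queue=[B,F,G] q_used=0 → run B
t=4: queue=[B,F,G] q_used=1 → run B
t=5: queue=[B,F,G] q_used=2 → run B
t=6: queue=[F,G,B] q_used=0 → run F
t=7: queue=[F,G,B] q_used=1 → run F
t=8: queue=[F,G,B] q_used=2 → run F
t=9: queue=[G,B,F] q_used=0 → run G
t=10: queue=[G,B,F] q_used=1 → run G
t=11: queue=[B,F] q_used=0 → run B
t=12: queue=[B,F] q_used=1 → run B
t=13: queue=[F] q_used=0 → run F
t=14: queue=[F] q_used=1 → run F
t=15: queue=[F] q_used=2 → run F
t=16: queue=[F] q_used=0 → run F
t=17: (idle)
t=18: (idle)
t=19: (idle)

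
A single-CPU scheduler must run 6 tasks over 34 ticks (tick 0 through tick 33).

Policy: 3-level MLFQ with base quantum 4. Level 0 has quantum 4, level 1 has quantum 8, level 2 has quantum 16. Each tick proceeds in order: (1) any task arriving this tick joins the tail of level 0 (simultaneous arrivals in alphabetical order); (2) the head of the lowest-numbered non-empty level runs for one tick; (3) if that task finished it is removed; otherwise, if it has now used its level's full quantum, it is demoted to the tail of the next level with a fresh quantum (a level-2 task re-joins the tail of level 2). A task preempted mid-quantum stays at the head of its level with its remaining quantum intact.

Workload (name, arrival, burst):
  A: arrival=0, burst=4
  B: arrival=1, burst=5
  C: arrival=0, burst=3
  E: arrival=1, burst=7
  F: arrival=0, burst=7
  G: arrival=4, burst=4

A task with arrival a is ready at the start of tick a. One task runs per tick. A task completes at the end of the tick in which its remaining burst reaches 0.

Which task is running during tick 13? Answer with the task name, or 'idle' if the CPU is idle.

running at tick 13 = B

t=0: L0/L1/L2 = ACF/-/- → run A
t=1: L0/L1/L2 = ACFBE/-/- → run A
t=2: L0/L1/L2 = ACFBE/-/- → run A
t=3: L0/L1/L2 = ACFBE/-/- → run A
t=4: L0/L1/L2 = CFBEG/-/- → run C
t=5: L0/L1/L2 = CFBEG/-/- → run C
t=6: L0/L1/L2 = CFBEG/-/- → run C
t=7: L0/L1/L2 = FBEG/-/- → run F
t=8: L0/L1/L2 = FBEG/-/- → run F
t=9: L0/L1/L2 = FBEG/-/- → run F
t=10: L0/L1/L2 = FBEG/-/- → run F
t=11: L0/L1/L2 = BEG/F/- → run B
t=12: L0/L1/L2 = BEG/F/- → run B
t=13: L0/L1/L2 = BEG/F/- → run B
t=14: L0/L1/L2 = BEG/F/- → run B
t=15: L0/L1/L2 = EG/FB/- → run E
t=16: L0/L1/L2 = EG/FB/- → run E
t=17: L0/L1/L2 = EG/FB/- → run E
t=18: L0/L1/L2 = EG/FB/- → run E
t=19: L0/L1/L2 = G/FBE/- → run G
t=20: L0/L1/L2 = G/FBE/- → run G
t=21: L0/L1/L2 = G/FBE/- → run G
t=22: L0/L1/L2 = G/FBE/- → run G
t=23: L0/L1/L2 = -/FBE/- → run F
t=24: L0/L1/L2 = -/FBE/- → run F
t=25: L0/L1/L2 = -/FBE/- → run F
t=26: L0/L1/L2 = -/BE/- → run B
t=27: L0/L1/L2 = -/E/- → run E
t=28: L0/L1/L2 = -/E/- → run E
t=29: L0/L1/L2 = -/E/- → run E
t=30: (idle)
t=31: (idle)
t=32: (idle)
t=33: (idle)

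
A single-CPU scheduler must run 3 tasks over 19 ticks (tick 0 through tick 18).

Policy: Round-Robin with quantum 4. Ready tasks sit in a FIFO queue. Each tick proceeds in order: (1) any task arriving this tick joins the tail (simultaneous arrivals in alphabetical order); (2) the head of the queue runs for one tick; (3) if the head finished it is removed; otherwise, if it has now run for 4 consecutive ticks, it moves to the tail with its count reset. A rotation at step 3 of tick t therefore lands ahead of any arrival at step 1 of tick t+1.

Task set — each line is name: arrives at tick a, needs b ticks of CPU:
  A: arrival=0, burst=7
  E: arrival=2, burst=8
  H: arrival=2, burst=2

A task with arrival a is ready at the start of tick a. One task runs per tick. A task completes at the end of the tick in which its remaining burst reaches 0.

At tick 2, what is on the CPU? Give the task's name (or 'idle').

running at tick 2 = A

t=0: queue=[A] q_used=0 → run A
t=1: queue=[A] q_used=1 → run A
t=2: queue=[A,E,H] q_used=2 → run A
t=3: queue=[A,E,H] q_used=3 → run A
t=4: queue=[E,H,A] q_used=0 → run E
t=5: queue=[E,H,A] q_used=1 → run E
t=6: queue=[E,H,A] q_used=2 → run E
t=7: queue=[E,H,A] q_used=3 → run E
t=8: queue=[H,A,E] q_used=0 → run H
t=9: queue=[H,A,E] q_used=1 → run H
t=10: queue=[A,E] q_used=0 → run A
t=11: queue=[A,E] q_used=1 → run A
t=12: queue=[A,E] q_used=2 → run A
t=13: queue=[E] q_used=0 → run E
t=14: queue=[E] q_used=1 → run E
t=15: queue=[E] q_used=2 → run E
t=16: queue=[E] q_used=3 → run E
t=17: (idle)
t=18: (idle)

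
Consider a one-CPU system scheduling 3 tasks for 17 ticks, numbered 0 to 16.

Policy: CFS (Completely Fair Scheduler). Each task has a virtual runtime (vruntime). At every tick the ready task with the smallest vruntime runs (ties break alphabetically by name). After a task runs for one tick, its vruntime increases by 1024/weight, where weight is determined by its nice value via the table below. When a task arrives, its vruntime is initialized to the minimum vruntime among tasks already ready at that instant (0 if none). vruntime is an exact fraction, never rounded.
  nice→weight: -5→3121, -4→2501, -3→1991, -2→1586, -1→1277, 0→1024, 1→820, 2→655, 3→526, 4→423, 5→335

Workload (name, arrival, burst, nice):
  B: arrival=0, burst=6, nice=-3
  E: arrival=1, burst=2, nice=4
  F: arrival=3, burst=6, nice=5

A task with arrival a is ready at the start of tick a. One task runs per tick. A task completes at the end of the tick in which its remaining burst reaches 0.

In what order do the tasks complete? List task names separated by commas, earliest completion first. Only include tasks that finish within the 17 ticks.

completion order = B, E, F

t=0: vr[B=0] → run B
t=1: vr[B=1024/1991 E=1024/1991] → run B
t=2: vr[B=2048/1991 E=1024/1991] → run E
t=3: vr[B=2048/1991 E=2471936/842193 F=2048/1991] → run B
t=4: vr[B=3072/1991 E=2471936/842193 F=2048/1991] → run F
t=5: vr[B=3072/1991 E=2471936/842193 F=2724864/666985] → run B
t=6: vr[B=4096/1991 E=2471936/842193 F=2724864/666985] → run B
t=7: vr[B=5120/1991 E=2471936/842193 F=2724864/666985] → run B
t=8: vr[E=2471936/842193 F=2724864/666985] → run E
t=9: vr[F=2724864/666985] → run F
t=10: vr[F=4763648/666985] → run F
t=11: vr[F=6802432/666985] → run F
t=12: vr[F=8841216/666985] → run F
t=13: vr[F=2176000/133397] → run F
t=14: (idle)
t=15: (idle)
t=16: (idle)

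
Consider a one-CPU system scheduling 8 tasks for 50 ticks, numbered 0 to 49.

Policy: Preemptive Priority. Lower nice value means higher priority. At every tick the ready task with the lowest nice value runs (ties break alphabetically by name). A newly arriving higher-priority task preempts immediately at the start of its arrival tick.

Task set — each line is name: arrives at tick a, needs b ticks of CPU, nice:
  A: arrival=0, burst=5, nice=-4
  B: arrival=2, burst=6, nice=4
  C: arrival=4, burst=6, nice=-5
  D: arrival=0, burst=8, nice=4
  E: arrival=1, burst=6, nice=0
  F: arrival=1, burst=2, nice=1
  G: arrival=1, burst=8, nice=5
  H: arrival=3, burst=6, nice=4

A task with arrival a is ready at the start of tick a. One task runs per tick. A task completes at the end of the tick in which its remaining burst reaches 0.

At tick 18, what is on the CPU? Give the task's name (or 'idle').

running at tick 18 = F

t=0: ready={A,D} → run A
t=1: ready={A,D,E,F,G} → run A
t=2: ready={A,B,D,E,F,G} → run A
t=3: ready={A,B,D,E,F,G,H} → run A
t=4: ready={A,B,C,D,E,F,G,H} → run C
t=5: ready={A,B,C,D,E,F,G,H} → run C
t=6: ready={A,B,C,D,E,F,G,H} → run C
t=7: ready={A,B,C,D,E,F,G,H} → run C
t=8: ready={A,B,C,D,E,F,G,H} → run C
t=9: ready={A,B,C,D,E,F,G,H} → run C
t=10: ready={A,B,D,E,F,G,H} → run A
t=11: ready={B,D,E,F,G,H} → run E
t=12: ready={B,D,E,F,G,H} → run E
t=13: ready={B,D,E,F,G,H} → run E
t=14: ready={B,D,E,F,G,H} → run E
t=15: ready={B,D,E,F,G,H} → run E
t=16: ready={B,D,E,F,G,H} → run E
t=17: ready={B,D,F,G,H} → run F
t=18: ready={B,D,F,G,H} → run F
t=19: ready={B,D,G,H} → run B
t=20: ready={B,D,G,H} → run B
t=21: ready={B,D,G,H} → run B
t=22: ready={B,D,G,H} → run B
t=23: ready={B,D,G,H} → run B
t=24: ready={B,D,G,H} → run B
t=25: ready={D,G,H} → run D
t=26: ready={D,G,H} → run D
t=27: ready={D,G,H} → run D
t=28: ready={D,G,H} → run D
t=29: ready={D,G,H} → run D
t=30: ready={D,G,H} → run D
t=31: ready={D,G,H} → run D
t=32: ready={D,G,H} → run D
t=33: ready={G,H} → run H
t=34: ready={G,H} → run H
t=35: ready={G,H} → run H
t=36: ready={G,H} → run H
t=37: ready={G,H} → run H
t=38: ready={G,H} → run H
t=39: ready={G} → run G
t=40: ready={G} → run G
t=41: ready={G} → run G
t=42: ready={G} → run G
t=43: ready={G} → run G
t=44: ready={G} → run G
t=45: ready={G} → run G
t=46: ready={G} → run G
t=47: (idle)
t=48: (idle)
t=49: (idle)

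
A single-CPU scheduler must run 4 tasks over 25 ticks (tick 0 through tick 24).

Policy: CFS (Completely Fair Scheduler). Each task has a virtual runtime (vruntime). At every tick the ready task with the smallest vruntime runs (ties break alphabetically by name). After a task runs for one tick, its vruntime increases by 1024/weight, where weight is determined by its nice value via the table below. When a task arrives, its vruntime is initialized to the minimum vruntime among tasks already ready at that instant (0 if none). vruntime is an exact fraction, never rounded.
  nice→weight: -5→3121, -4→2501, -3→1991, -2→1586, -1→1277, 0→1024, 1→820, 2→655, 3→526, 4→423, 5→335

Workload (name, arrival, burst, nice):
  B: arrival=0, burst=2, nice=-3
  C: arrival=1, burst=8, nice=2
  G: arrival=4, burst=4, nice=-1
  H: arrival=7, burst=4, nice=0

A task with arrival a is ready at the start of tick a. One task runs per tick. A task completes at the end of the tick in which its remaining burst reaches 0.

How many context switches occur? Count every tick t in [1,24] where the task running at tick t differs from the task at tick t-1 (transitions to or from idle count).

context switches = 10

t=0: vr[B=0] → run B
t=1: vr[B=1024/1991 C=1024/1991] → run B
t=2: vr[C=1024/1991] → run C
t=3: vr[C=2709504/1304105] → run C
t=4: vr[C=4748288/1304105 G=4748288/1304105] → run C
t=5: vr[C=6787072/1304105 G=4748288/1304105] → run G
t=6: vr[C=6787072/1304105 G=7398967296/1665342085] → run G
t=7: vr[C=6787072/1304105 G=8734370816/1665342085 H=6787072/1304105] → run C
t=8: vr[C=8825856/1304105 G=8734370816/1665342085 H=6787072/1304105] → run H
t=9: vr[C=8825856/1304105 G=8734370816/1665342085 H=8091177/1304105] → run G
t=10: vr[C=8825856/1304105 G=10069774336/1665342085 H=8091177/1304105] → run G
t=11: vr[C=8825856/1304105 H=8091177/1304105] → run H
t=12: vr[C=8825856/1304105 H=9395282/1304105] → run C
t=13: vr[C=2172928/260821 H=9395282/1304105] → run H
t=14: vr[C=2172928/260821 H=10699387/1304105] → run H
t=15: vr[C=2172928/260821] → run C
t=16: vr[C=12903424/1304105] → run C
t=17: vr[C=14942208/1304105] → run C
t=18: (idle)
t=19: (idle)
t=20: (idle)
t=21: (idle)
t=22: (idle)
t=23: (idle)
t=24: (idle)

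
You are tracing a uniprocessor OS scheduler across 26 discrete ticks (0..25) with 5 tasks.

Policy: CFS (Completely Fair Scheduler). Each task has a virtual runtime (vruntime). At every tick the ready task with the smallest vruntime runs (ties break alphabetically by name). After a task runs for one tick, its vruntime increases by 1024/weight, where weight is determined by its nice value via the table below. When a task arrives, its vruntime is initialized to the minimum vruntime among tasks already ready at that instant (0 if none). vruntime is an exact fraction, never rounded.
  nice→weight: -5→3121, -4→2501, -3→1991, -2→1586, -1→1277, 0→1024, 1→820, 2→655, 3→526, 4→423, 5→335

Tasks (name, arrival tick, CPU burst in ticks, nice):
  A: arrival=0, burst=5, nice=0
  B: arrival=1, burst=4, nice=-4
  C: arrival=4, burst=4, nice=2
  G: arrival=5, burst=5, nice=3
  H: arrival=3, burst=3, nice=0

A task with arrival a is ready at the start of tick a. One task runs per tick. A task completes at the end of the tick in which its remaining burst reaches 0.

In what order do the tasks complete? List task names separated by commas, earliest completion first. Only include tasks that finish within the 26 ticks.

completion order = B, H, A, C, G

t=0: vr[A=0] → run A
t=1: vr[A=1 B=1] → run A
t=2: vr[A=2 B=1] → run B
t=3: vr[A=2 B=3525/2501 H=3525/2501] → run B
t=4: vr[A=2 B=4549/2501 C=3525/2501 H=3525/2501] → run C
t=5: vr[A=2 B=4549/2501 C=4869899/1638155 G=3525/2501 H=3525/2501] → run G
t=6: vr[A=2 B=4549/2501 C=4869899/1638155 G=2207587/657763 H=3525/2501] → run H
t=7: vr[A=2 B=4549/2501 C=4869899/1638155 G=2207587/657763 H=6026/2501] → run B
t=8: vr[A=2 B=5573/2501 C=4869899/1638155 G=2207587/657763 H=6026/2501] → run A
t=9: vr[A=3 B=5573/2501 C=4869899/1638155 G=2207587/657763 H=6026/2501] → run B
t=10: vr[A=3 C=4869899/1638155 G=2207587/657763 H=6026/2501] → run H
t=11: vr[A=3 C=4869899/1638155 G=2207587/657763 H=8527/2501] → run C
t=12: vr[A=3 C=7430923/1638155 G=2207587/657763 H=8527/2501] → run A
t=13: vr[A=4 C=7430923/1638155 G=2207587/657763 H=8527/2501] → run G
t=14: vr[A=4 C=7430923/1638155 G=3488099/657763 H=8527/2501] → run H
t=15: vr[A=4 C=7430923/1638155 G=3488099/657763] → run A
t=16: vr[C=7430923/1638155 G=3488099/657763] → run C
t=17: vr[C=9991947/1638155 G=3488099/657763] → run G
t=18: vr[C=9991947/1638155 G=4768611/657763] → run C
t=19: vr[G=4768611/657763] → run G
t=20: vr[G=6049123/657763] → run G
t=21: (idle)
t=22: (idle)
t=23: (idle)
t=24: (idle)
t=25: (idle)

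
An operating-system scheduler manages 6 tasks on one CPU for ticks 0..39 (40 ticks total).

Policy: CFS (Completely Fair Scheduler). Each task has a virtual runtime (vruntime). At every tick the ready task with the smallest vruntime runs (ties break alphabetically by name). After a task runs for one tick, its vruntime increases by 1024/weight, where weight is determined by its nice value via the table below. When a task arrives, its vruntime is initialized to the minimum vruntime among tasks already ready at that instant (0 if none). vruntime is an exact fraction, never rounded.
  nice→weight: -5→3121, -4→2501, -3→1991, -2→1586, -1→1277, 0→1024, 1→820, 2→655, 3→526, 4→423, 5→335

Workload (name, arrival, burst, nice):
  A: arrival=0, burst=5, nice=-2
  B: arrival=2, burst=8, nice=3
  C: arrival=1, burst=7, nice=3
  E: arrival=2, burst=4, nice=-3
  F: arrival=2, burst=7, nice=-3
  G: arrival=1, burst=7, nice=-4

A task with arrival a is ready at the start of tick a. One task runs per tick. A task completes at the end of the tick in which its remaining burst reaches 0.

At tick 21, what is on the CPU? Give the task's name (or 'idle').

running at tick 21 = C

t=0: vr[A=0] → run A
t=1: vr[A=512/793 C=512/793 G=512/793] → run A
t=2: vr[A=1024/793 B=512/793 C=512/793 E=512/793 F=512/793 G=512/793] → run B
t=3: vr[A=1024/793 B=540672/208559 C=512/793 E=512/793 F=512/793 G=512/793] → run C
t=4: vr[A=1024/793 B=540672/208559 C=540672/208559 E=512/793 F=512/793 G=512/793] → run E
t=5: vr[A=1024/793 B=540672/208559 C=540672/208559 E=1831424/1578863 F=512/793 G=512/793] → run F
t=6: vr[A=1024/793 B=540672/208559 C=540672/208559 E=1831424/1578863 F=1831424/1578863 G=512/793] → run G
t=7: vr[A=1024/793 B=540672/208559 C=540672/208559 E=1831424/1578863 F=1831424/1578863 G=34304/32513] → run G
t=8: vr[A=1024/793 B=540672/208559 C=540672/208559 E=1831424/1578863 F=1831424/1578863 G=47616/32513] → run E
t=9: vr[A=1024/793 B=540672/208559 C=540672/208559 E=2643456/1578863 F=1831424/1578863 G=47616/32513] → run F
t=10: vr[A=1024/793 B=540672/208559 C=540672/208559 E=2643456/1578863 F=2643456/1578863 G=47616/32513] → run A
t=11: vr[A=1536/793 B=540672/208559 C=540672/208559 E=2643456/1578863 F=2643456/1578863 G=47616/32513] → run G
t=12: vr[A=1536/793 B=540672/208559 C=540672/208559 E=2643456/1578863 F=2643456/1578863 G=60928/32513] → run E
t=13: vr[A=1536/793 B=540672/208559 C=540672/208559 E=3455488/1578863 F=2643456/1578863 G=60928/32513] → run F
t=14: vr[A=1536/793 B=540672/208559 C=540672/208559 E=3455488/1578863 F=3455488/1578863 G=60928/32513] → run G
t=15: vr[A=1536/793 B=540672/208559 C=540672/208559 E=3455488/1578863 F=3455488/1578863 G=74240/32513] → run A
t=16: vr[A=2048/793 B=540672/208559 C=540672/208559 E=3455488/1578863 F=3455488/1578863 G=74240/32513] → run E
t=17: vr[A=2048/793 B=540672/208559 C=540672/208559 F=3455488/1578863 G=74240/32513] → run F
t=18: vr[A=2048/793 B=540672/208559 C=540672/208559 F=4267520/1578863 G=74240/32513] → run G
t=19: vr[A=2048/793 B=540672/208559 C=540672/208559 F=4267520/1578863 G=87552/32513] → run A
t=20: vr[B=540672/208559 C=540672/208559 F=4267520/1578863 G=87552/32513] → run B
t=21: vr[B=946688/208559 C=540672/208559 F=4267520/1578863 G=87552/32513] → run C
t=22: vr[B=946688/208559 C=946688/208559 F=4267520/1578863 G=87552/32513] → run G
t=23: vr[B=946688/208559 C=946688/208559 F=4267520/1578863 G=100864/32513] → run F
t=24: vr[B=946688/208559 C=946688/208559 F=5079552/1578863 G=100864/32513] → run G
t=25: vr[B=946688/208559 C=946688/208559 F=5079552/1578863] → run F
t=26: vr[B=946688/208559 C=946688/208559 F=5891584/1578863] → run F
t=27: vr[B=946688/208559 C=946688/208559] → run B
t=28: vr[B=1352704/208559 C=946688/208559] → run C
t=29: vr[B=1352704/208559 C=1352704/208559] → run B
t=30: vr[B=1758720/208559 C=1352704/208559] → run C
t=31: vr[B=1758720/208559 C=1758720/208559] → run B
t=32: vr[B=2164736/208559 C=1758720/208559] → run C
t=33: vr[B=2164736/208559 C=2164736/208559] → run B
t=34: vr[B=2570752/208559 C=2164736/208559] → run C
t=35: vr[B=2570752/208559 C=2570752/208559] → run B
t=36: vr[B=2976768/208559 C=2570752/208559] → run C
t=37: vr[B=2976768/208559] → run B
t=38: (idle)
t=39: (idle)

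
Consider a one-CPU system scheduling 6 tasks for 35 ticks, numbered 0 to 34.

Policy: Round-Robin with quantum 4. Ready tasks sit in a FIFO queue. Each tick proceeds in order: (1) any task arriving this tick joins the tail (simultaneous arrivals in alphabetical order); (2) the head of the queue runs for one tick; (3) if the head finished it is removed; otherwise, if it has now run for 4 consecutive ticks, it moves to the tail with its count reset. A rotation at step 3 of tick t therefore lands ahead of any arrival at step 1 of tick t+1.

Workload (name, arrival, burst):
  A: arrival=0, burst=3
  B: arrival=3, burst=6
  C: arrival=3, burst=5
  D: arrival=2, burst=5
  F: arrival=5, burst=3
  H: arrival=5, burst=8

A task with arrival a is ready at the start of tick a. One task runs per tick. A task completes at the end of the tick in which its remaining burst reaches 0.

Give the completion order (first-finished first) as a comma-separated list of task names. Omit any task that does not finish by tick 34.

completion order = A, F, D, B, C, H

t=0: queue=[A] q_used=0 → run A
t=1: queue=[A] q_used=1 → run A
t=2: queue=[A,D] q_used=2 → run A
t=3: queue=[D,B,C] q_used=0 → run D
t=4: queue=[D,B,C] q_used=1 → run D
t=5: queue=[D,B,C,F,H] q_used=2 → run D
t=6: queue=[D,B,C,F,H] q_used=3 → run D
t=7: queue=[B,C,F,H,D] q_used=0 → run B
t=8: queue=[B,C,F,H,D] q_used=1 → run B
t=9: queue=[B,C,F,H,D] q_used=2 → run B
t=10: queue=[B,C,F,H,D] q_used=3 → run B
t=11: queue=[C,F,H,D,B] q_used=0 → run C
t=12: queue=[C,F,H,D,B] q_used=1 → run C
t=13: queue=[C,F,H,D,B] q_used=2 → run C
t=14: queue=[C,F,H,D,B] q_used=3 → run C
t=15: queue=[F,H,D,B,C] q_used=0 → run F
t=16: queue=[F,H,D,B,C] q_used=1 → run F
t=17: queue=[F,H,D,B,C] q_used=2 → run F
t=18: queue=[H,D,B,C] q_used=0 → run H
t=19: queue=[H,D,B,C] q_used=1 → run H
t=20: queue=[H,D,B,C] q_used=2 → run H
t=21: queue=[H,D,B,C] q_used=3 → run H
t=22: queue=[D,B,C,H] q_used=0 → run D
t=23: queue=[B,C,H] q_used=0 → run B
t=24: queue=[B,C,H] q_used=1 → run B
t=25: queue=[C,H] q_used=0 → run C
t=26: queue=[H] q_used=0 → run H
t=27: queue=[H] q_used=1 → run H
t=28: queue=[H] q_used=2 → run H
t=29: queue=[H] q_used=3 → run H
t=30: (idle)
t=31: (idle)
t=32: (idle)
t=33: (idle)
t=34: (idle)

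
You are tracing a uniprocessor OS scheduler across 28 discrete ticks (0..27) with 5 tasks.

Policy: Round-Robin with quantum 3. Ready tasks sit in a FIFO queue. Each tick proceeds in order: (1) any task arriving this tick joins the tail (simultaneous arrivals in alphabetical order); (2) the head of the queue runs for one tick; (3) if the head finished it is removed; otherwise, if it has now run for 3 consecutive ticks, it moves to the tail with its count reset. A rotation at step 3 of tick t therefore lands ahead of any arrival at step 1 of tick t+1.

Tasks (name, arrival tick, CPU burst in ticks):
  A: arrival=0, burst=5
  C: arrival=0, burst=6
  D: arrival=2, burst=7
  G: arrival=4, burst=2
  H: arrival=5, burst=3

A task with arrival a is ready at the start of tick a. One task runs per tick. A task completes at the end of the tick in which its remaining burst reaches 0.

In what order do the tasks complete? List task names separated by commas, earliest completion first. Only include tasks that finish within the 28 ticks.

t=0: queue=[A,C] q_used=0 → run A
t=1: queue=[A,C] q_used=1 → run A
t=2: queue=[A,C,D] q_used=2 → run A
t=3: queue=[C,D,A] q_used=0 → run C
t=4: queue=[C,D,A,G] q_used=1 → run C
t=5: queue=[C,D,A,G,H] q_used=2 → run C
t=6: queue=[D,A,G,H,C] q_used=0 → run D
t=7: queue=[D,A,G,H,C] q_used=1 → run D
t=8: queue=[D,A,G,H,C] q_used=2 → run D
t=9: queue=[A,G,H,C,D] q_used=0 → run A
t=10: queue=[A,G,H,C,D] q_used=1 → run A
t=11: queue=[G,H,C,D] q_used=0 → run G
t=12: queue=[G,H,C,D] q_used=1 → run G
t=13: queue=[H,C,D] q_used=0 → run H
t=14: queue=[H,C,D] q_used=1 → run H
t=15: queue=[H,C,D] q_used=2 → run H
t=16: queue=[C,D] q_used=0 → run C
t=17: queue=[C,D] q_used=1 → run C
t=18: queue=[C,D] q_used=2 → run C
t=19: queue=[D] q_used=0 → run D
t=20: queue=[D] q_used=1 → run D
t=21: queue=[D] q_used=2 → run D
t=22: queue=[D] q_used=0 → run D
t=23: (idle)
t=24: (idle)
t=25: (idle)
t=26: (idle)
t=27: (idle)

completion order = A, G, H, C, D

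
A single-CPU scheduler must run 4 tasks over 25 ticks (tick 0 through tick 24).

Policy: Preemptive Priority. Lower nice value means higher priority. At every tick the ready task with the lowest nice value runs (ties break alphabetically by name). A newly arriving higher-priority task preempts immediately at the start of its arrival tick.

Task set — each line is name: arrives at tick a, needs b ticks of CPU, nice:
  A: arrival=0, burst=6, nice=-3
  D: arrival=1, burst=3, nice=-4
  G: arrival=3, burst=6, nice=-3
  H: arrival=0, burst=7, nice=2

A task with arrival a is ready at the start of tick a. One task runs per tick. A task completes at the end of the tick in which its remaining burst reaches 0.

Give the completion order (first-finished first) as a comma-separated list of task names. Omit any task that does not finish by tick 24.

t=0: ready={A,H} → run A
t=1: ready={A,D,H} → run D
t=2: ready={A,D,H} → run D
t=3: ready={A,D,G,H} → run D
t=4: ready={A,G,H} → run A
t=5: ready={A,G,H} → run A
t=6: ready={A,G,H} → run A
t=7: ready={A,G,H} → run A
t=8: ready={A,G,H} → run A
t=9: ready={G,H} → run G
t=10: ready={G,H} → run G
t=11: ready={G,H} → run G
t=12: ready={G,H} → run G
t=13: ready={G,H} → run G
t=14: ready={G,H} → run G
t=15: ready={H} → run H
t=16: ready={H} → run H
t=17: ready={H} → run H
t=18: ready={H} → run H
t=19: ready={H} → run H
t=20: ready={H} → run H
t=21: ready={H} → run H
t=22: (idle)
t=23: (idle)
t=24: (idle)

completion order = D, A, G, H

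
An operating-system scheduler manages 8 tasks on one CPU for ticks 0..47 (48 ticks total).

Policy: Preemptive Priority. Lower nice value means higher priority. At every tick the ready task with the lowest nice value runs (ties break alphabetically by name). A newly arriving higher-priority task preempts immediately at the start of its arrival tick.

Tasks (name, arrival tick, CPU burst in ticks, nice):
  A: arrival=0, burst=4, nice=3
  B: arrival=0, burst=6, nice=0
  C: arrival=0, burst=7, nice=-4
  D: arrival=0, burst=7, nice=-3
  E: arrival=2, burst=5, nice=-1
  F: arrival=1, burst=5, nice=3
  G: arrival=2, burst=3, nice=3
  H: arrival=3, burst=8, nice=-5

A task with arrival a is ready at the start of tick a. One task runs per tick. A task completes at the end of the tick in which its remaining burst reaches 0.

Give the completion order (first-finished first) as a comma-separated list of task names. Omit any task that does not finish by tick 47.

t=0: ready={A,B,C,D} → run C
t=1: ready={A,B,C,D,F} → run C
t=2: ready={A,B,C,D,E,F,G} → run C
t=3: ready={A,B,C,D,E,F,G,H} → run H
t=4: ready={A,B,C,D,E,F,G,H} → run H
t=5: ready={A,B,C,D,E,F,G,H} → run H
t=6: ready={A,B,C,D,E,F,G,H} → run H
t=7: ready={A,B,C,D,E,F,G,H} → run H
t=8: ready={A,B,C,D,E,F,G,H} → run H
t=9: ready={A,B,C,D,E,F,G,H} → run H
t=10: ready={A,B,C,D,E,F,G,H} → run H
t=11: ready={A,B,C,D,E,F,G} → run C
t=12: ready={A,B,C,D,E,F,G} → run C
t=13: ready={A,B,C,D,E,F,G} → run C
t=14: ready={A,B,C,D,E,F,G} → run C
t=15: ready={A,B,D,E,F,G} → run D
t=16: ready={A,B,D,E,F,G} → run D
t=17: ready={A,B,D,E,F,G} → run D
t=18: ready={A,B,D,E,F,G} → run D
t=19: ready={A,B,D,E,F,G} → run D
t=20: ready={A,B,D,E,F,G} → run D
t=21: ready={A,B,D,E,F,G} → run D
t=22: ready={A,B,E,F,G} → run E
t=23: ready={A,B,E,F,G} → run E
t=24: ready={A,B,E,F,G} → run E
t=25: ready={A,B,E,F,G} → run E
t=26: ready={A,B,E,F,G} → run E
t=27: ready={A,B,F,G} → run B
t=28: ready={A,B,F,G} → run B
t=29: ready={A,B,F,G} → run B
t=30: ready={A,B,F,G} → run B
t=31: ready={A,B,F,G} → run B
t=32: ready={A,B,F,G} → run B
t=33: ready={A,F,G} → run A
t=34: ready={A,F,G} → run A
t=35: ready={A,F,G} → run A
t=36: ready={A,F,G} → run A
t=37: ready={F,G} → run F
t=38: ready={F,G} → run F
t=39: ready={F,G} → run F
t=40: ready={F,G} → run F
t=41: ready={F,G} → run F
t=42: ready={G} → run G
t=43: ready={G} → run G
t=44: ready={G} → run G
t=45: (idle)
t=46: (idle)
t=47: (idle)

completion order = H, C, D, E, B, A, F, G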